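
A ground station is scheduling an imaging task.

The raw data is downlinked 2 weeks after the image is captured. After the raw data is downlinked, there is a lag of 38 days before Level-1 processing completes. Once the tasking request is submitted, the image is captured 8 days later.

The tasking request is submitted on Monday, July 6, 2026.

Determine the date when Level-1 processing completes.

Friday, September 4, 2026

The tasking request is submitted: Jul 6, 2026.
The image is captured: Jul 6, 2026 + 8 days = Jul 14, 2026.
The raw data is downlinked: Jul 14, 2026 + 2 weeks = Jul 28, 2026.
Level-1 processing completes: Jul 28, 2026 + 38 days = Sep 4, 2026.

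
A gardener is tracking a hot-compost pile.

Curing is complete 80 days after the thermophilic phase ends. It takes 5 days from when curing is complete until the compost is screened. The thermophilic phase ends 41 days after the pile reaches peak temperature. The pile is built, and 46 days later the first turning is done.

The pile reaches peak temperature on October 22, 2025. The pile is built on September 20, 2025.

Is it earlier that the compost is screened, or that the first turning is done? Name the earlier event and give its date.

The pile reaches peak temperature: Oct 22, 2025.
The thermophilic phase ends: Oct 22, 2025 + 41 days = Dec 2, 2025.
Curing is complete: Dec 2, 2025 + 80 days = Feb 20, 2026.
The compost is screened: Feb 20, 2026 + 5 days = Feb 25, 2026.
The pile is built: Sep 20, 2025.
The first turning is done: Sep 20, 2025 + 46 days = Nov 5, 2025.
Comparing: the compost is screened on Feb 25, 2026 vs the first turning is done on Nov 5, 2025. Earlier: the first turning is done.

The first turning is done — November 5, 2025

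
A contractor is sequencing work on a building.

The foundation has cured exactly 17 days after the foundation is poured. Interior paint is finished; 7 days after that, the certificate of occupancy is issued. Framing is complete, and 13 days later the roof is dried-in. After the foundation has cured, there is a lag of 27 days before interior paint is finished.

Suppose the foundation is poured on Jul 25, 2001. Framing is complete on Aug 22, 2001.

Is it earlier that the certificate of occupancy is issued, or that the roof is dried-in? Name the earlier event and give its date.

The foundation is poured: Jul 25, 2001.
The foundation has cured: Jul 25, 2001 + 17 days = Aug 11, 2001.
Interior paint is finished: Aug 11, 2001 + 27 days = Sep 7, 2001.
The certificate of occupancy is issued: Sep 7, 2001 + 7 days = Sep 14, 2001.
Framing is complete: Aug 22, 2001.
The roof is dried-in: Aug 22, 2001 + 13 days = Sep 4, 2001.
Comparing: the certificate of occupancy is issued on Sep 14, 2001 vs the roof is dried-in on Sep 4, 2001. Earlier: the roof is dried-in.

The roof is dried-in — Sep 4, 2001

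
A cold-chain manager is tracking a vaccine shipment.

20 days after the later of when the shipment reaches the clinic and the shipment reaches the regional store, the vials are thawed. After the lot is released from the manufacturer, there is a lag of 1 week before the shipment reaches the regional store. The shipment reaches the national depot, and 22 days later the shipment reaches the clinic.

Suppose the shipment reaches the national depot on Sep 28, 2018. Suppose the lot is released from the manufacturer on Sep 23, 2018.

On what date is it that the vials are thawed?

The shipment reaches the national depot: Sep 28, 2018.
The shipment reaches the clinic: Sep 28, 2018 + 22 days = Oct 20, 2018.
The lot is released from the manufacturer: Sep 23, 2018.
The shipment reaches the regional store: Sep 23, 2018 + 1 week = Sep 30, 2018.
Both prerequisites met — the shipment reaches the clinic (Oct 20, 2018), the shipment reaches the regional store (Sep 30, 2018); the later is Oct 20, 2018.
The vials are thawed: Oct 20, 2018 + 20 days = Nov 9, 2018.

Nov 9, 2018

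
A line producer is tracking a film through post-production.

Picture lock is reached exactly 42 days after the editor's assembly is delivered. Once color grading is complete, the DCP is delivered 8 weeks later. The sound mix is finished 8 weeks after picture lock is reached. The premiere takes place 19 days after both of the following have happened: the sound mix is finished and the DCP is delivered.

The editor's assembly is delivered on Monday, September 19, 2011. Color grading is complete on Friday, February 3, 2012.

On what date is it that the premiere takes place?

The editor's assembly is delivered: Sep 19, 2011.
Picture lock is reached: Sep 19, 2011 + 42 days = Oct 31, 2011.
The sound mix is finished: Oct 31, 2011 + 8 weeks = Dec 26, 2011.
Color grading is complete: Feb 3, 2012.
The DCP is delivered: Feb 3, 2012 + 8 weeks = Mar 30, 2012.
Both prerequisites met — the sound mix is finished (Dec 26, 2011), the DCP is delivered (Mar 30, 2012); the later is Mar 30, 2012.
The premiere takes place: Mar 30, 2012 + 19 days = Apr 18, 2012.

Wednesday, April 18, 2012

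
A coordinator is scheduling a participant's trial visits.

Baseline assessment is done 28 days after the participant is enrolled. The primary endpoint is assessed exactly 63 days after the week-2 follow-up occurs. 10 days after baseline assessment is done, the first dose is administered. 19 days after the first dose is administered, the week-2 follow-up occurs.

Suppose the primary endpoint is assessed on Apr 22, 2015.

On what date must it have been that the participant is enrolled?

The primary endpoint is assessed: Apr 22, 2015.
The week-2 follow-up occurs: Apr 22, 2015 − 63 days = Feb 18, 2015.
The first dose is administered: Feb 18, 2015 − 19 days = Jan 30, 2015.
Baseline assessment is done: Jan 30, 2015 − 10 days = Jan 20, 2015.
The participant is enrolled: Jan 20, 2015 − 28 days = Dec 23, 2014.

Dec 23, 2014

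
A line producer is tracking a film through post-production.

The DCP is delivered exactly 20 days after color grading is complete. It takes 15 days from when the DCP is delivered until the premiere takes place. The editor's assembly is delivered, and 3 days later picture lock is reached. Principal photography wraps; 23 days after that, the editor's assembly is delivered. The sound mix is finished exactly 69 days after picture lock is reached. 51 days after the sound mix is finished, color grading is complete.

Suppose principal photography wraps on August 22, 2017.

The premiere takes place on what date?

Principal photography wraps: Aug 22, 2017.
The editor's assembly is delivered: Aug 22, 2017 + 23 days = Sep 14, 2017.
Picture lock is reached: Sep 14, 2017 + 3 days = Sep 17, 2017.
The sound mix is finished: Sep 17, 2017 + 69 days = Nov 25, 2017.
Color grading is complete: Nov 25, 2017 + 51 days = Jan 15, 2018.
The DCP is delivered: Jan 15, 2018 + 20 days = Feb 4, 2018.
The premiere takes place: Feb 4, 2018 + 15 days = Feb 19, 2018.

February 19, 2018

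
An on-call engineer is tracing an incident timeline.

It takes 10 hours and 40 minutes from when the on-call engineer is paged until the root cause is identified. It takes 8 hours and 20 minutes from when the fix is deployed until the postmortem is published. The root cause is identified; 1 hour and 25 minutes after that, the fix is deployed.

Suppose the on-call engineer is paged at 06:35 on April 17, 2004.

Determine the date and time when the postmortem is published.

03:00 on April 18, 2004

The on-call engineer is paged: 06:35 Apr 17, 2004.
The root cause is identified: 06:35 Apr 17, 2004 + 10h40m = 17:15 Apr 17, 2004.
The fix is deployed: 17:15 Apr 17, 2004 + 1h25m = 18:40 Apr 17, 2004.
The postmortem is published: 18:40 Apr 17, 2004 + 8h20m = 03:00 Apr 18, 2004.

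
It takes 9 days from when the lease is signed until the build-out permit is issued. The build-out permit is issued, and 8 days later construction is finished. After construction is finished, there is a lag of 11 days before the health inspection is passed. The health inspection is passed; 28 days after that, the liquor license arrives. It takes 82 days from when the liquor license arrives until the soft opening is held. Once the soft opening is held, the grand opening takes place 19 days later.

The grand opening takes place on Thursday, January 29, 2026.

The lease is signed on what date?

Monday, August 25, 2025

The grand opening takes place: Jan 29, 2026.
The soft opening is held: Jan 29, 2026 − 19 days = Jan 10, 2026.
The liquor license arrives: Jan 10, 2026 − 82 days = Oct 20, 2025.
The health inspection is passed: Oct 20, 2025 − 28 days = Sep 22, 2025.
Construction is finished: Sep 22, 2025 − 11 days = Sep 11, 2025.
The build-out permit is issued: Sep 11, 2025 − 8 days = Sep 3, 2025.
The lease is signed: Sep 3, 2025 − 9 days = Aug 25, 2025.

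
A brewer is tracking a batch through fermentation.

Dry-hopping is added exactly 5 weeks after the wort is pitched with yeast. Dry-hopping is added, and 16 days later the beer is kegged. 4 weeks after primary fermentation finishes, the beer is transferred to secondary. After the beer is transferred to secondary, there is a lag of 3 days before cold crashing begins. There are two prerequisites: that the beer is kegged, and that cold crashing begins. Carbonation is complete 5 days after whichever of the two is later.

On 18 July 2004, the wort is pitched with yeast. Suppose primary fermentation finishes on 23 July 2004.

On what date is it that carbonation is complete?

The wort is pitched with yeast: Jul 18, 2004.
Dry-hopping is added: Jul 18, 2004 + 5 weeks = Aug 22, 2004.
The beer is kegged: Aug 22, 2004 + 16 days = Sep 7, 2004.
Primary fermentation finishes: Jul 23, 2004.
The beer is transferred to secondary: Jul 23, 2004 + 4 weeks = Aug 20, 2004.
Cold crashing begins: Aug 20, 2004 + 3 days = Aug 23, 2004.
Both prerequisites met — the beer is kegged (Sep 7, 2004), cold crashing begins (Aug 23, 2004); the later is Sep 7, 2004.
Carbonation is complete: Sep 7, 2004 + 5 days = Sep 12, 2004.

12 September 2004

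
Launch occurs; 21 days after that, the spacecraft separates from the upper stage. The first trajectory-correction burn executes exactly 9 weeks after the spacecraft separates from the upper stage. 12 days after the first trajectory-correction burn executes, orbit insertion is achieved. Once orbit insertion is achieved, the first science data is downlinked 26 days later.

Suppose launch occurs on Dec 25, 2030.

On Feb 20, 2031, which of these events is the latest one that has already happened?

Launch occurs: Dec 25, 2030.
The spacecraft separates from the upper stage: Dec 25, 2030 + 21 days = Jan 15, 2031.
The first trajectory-correction burn executes: Jan 15, 2031 + 9 weeks = Mar 19, 2031.
Orbit insertion is achieved: Mar 19, 2031 + 12 days = Mar 31, 2031.
The first science data is downlinked: Mar 31, 2031 + 26 days = Apr 26, 2031.
Feb 20, 2031 falls between when the spacecraft separates from the upper stage (Jan 15, 2031) and when the first trajectory-correction burn executes (Mar 19, 2031).

The spacecraft separates from the upper stage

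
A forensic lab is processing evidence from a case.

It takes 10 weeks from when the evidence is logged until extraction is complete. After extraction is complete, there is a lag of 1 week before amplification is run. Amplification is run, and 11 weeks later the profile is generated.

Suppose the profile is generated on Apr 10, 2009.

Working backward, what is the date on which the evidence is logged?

The profile is generated: Apr 10, 2009.
Amplification is run: Apr 10, 2009 − 11 weeks = Jan 23, 2009.
Extraction is complete: Jan 23, 2009 − 1 week = Jan 16, 2009.
The evidence is logged: Jan 16, 2009 − 10 weeks = Nov 7, 2008.

Nov 7, 2008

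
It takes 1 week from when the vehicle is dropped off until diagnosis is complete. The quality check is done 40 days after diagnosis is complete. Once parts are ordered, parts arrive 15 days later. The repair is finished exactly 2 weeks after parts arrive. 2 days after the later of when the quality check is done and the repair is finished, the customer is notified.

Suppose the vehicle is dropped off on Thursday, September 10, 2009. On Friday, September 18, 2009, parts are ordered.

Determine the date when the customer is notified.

The vehicle is dropped off: Sep 10, 2009.
Diagnosis is complete: Sep 10, 2009 + 1 week = Sep 17, 2009.
The quality check is done: Sep 17, 2009 + 40 days = Oct 27, 2009.
Parts are ordered: Sep 18, 2009.
Parts arrive: Sep 18, 2009 + 15 days = Oct 3, 2009.
The repair is finished: Oct 3, 2009 + 2 weeks = Oct 17, 2009.
Both prerequisites met — the quality check is done (Oct 27, 2009), the repair is finished (Oct 17, 2009); the later is Oct 27, 2009.
The customer is notified: Oct 27, 2009 + 2 days = Oct 29, 2009.

Thursday, October 29, 2009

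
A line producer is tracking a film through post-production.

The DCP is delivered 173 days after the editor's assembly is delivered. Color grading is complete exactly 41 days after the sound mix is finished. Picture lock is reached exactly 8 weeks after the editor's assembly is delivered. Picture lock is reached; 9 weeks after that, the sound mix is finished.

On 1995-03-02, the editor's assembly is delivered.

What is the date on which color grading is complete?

1995-08-09

The editor's assembly is delivered: Mar 2, 1995.
Picture lock is reached: Mar 2, 1995 + 8 weeks = Apr 27, 1995.
The sound mix is finished: Apr 27, 1995 + 9 weeks = Jun 29, 1995.
Color grading is complete: Jun 29, 1995 + 41 days = Aug 9, 1995.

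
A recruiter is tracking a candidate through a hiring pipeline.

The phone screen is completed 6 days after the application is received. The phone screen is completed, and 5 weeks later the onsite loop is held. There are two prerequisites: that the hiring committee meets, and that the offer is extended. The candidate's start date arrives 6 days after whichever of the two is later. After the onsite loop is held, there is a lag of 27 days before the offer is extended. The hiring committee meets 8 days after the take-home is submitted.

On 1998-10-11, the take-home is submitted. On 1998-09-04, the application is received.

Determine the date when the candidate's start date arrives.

The take-home is submitted: Oct 11, 1998.
The hiring committee meets: Oct 11, 1998 + 8 days = Oct 19, 1998.
The application is received: Sep 4, 1998.
The phone screen is completed: Sep 4, 1998 + 6 days = Sep 10, 1998.
The onsite loop is held: Sep 10, 1998 + 5 weeks = Oct 15, 1998.
The offer is extended: Oct 15, 1998 + 27 days = Nov 11, 1998.
Both prerequisites met — the hiring committee meets (Oct 19, 1998), the offer is extended (Nov 11, 1998); the later is Nov 11, 1998.
The candidate's start date arrives: Nov 11, 1998 + 6 days = Nov 17, 1998.

1998-11-17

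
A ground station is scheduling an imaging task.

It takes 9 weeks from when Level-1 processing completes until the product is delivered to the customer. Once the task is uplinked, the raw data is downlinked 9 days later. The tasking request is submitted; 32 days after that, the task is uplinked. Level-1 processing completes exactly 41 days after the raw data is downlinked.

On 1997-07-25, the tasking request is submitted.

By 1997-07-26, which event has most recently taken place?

The tasking request is submitted: Jul 25, 1997.
The task is uplinked: Jul 25, 1997 + 32 days = Aug 26, 1997.
The raw data is downlinked: Aug 26, 1997 + 9 days = Sep 4, 1997.
Level-1 processing completes: Sep 4, 1997 + 41 days = Oct 15, 1997.
The product is delivered to the customer: Oct 15, 1997 + 9 weeks = Dec 17, 1997.
Jul 26, 1997 falls between when the tasking request is submitted (Jul 25, 1997) and when the task is uplinked (Aug 26, 1997).

The tasking request is submitted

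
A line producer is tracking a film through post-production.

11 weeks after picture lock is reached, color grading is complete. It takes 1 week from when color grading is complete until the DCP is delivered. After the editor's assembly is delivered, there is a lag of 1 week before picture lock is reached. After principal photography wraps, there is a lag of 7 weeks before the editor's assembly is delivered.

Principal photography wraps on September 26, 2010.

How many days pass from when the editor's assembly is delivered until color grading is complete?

84 days

Causal path: the editor's assembly is delivered → picture lock is reached → color grading is complete.
Total delay along the path: 1 + 11 weeks = 12 weeks = 84 days.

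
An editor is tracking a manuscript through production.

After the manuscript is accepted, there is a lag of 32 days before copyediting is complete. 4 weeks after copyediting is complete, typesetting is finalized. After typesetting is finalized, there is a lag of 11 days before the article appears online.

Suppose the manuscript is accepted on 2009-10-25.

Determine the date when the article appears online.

The manuscript is accepted: Oct 25, 2009.
Copyediting is complete: Oct 25, 2009 + 32 days = Nov 26, 2009.
Typesetting is finalized: Nov 26, 2009 + 4 weeks = Dec 24, 2009.
The article appears online: Dec 24, 2009 + 11 days = Jan 4, 2010.

2010-01-04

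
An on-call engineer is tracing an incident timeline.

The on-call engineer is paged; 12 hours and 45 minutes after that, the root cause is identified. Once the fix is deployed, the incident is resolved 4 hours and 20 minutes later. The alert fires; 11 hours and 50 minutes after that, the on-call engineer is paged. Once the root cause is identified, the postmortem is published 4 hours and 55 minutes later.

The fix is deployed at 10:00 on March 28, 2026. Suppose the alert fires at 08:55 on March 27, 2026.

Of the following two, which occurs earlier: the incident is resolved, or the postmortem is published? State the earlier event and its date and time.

The incident is resolved — 14:20 on March 28, 2026

The fix is deployed: 10:00 Mar 28, 2026.
The incident is resolved: 10:00 Mar 28, 2026 + 4h20m = 14:20 Mar 28, 2026.
The alert fires: 08:55 Mar 27, 2026.
The on-call engineer is paged: 08:55 Mar 27, 2026 + 11h50m = 20:45 Mar 27, 2026.
The root cause is identified: 20:45 Mar 27, 2026 + 12h45m = 09:30 Mar 28, 2026.
The postmortem is published: 09:30 Mar 28, 2026 + 4h55m = 14:25 Mar 28, 2026.
Comparing: the incident is resolved at 14:20 Mar 28, 2026 vs the postmortem is published at 14:25 Mar 28, 2026. Earlier: the incident is resolved.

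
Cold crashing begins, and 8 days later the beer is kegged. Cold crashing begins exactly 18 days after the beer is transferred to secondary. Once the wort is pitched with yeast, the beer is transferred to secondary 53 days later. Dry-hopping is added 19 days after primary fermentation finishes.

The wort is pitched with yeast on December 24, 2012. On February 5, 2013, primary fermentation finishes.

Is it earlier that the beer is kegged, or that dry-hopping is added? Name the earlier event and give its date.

Dry-hopping is added — February 24, 2013

The wort is pitched with yeast: Dec 24, 2012.
The beer is transferred to secondary: Dec 24, 2012 + 53 days = Feb 15, 2013.
Cold crashing begins: Feb 15, 2013 + 18 days = Mar 5, 2013.
The beer is kegged: Mar 5, 2013 + 8 days = Mar 13, 2013.
Primary fermentation finishes: Feb 5, 2013.
Dry-hopping is added: Feb 5, 2013 + 19 days = Feb 24, 2013.
Comparing: the beer is kegged on Mar 13, 2013 vs dry-hopping is added on Feb 24, 2013. Earlier: dry-hopping is added.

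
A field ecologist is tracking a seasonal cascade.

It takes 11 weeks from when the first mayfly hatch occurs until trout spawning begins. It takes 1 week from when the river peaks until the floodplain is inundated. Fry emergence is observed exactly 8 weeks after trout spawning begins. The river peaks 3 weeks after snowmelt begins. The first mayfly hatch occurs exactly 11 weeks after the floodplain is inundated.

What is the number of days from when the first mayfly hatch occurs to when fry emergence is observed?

133 days

Causal path: the first mayfly hatch occurs → trout spawning begins → fry emergence is observed.
Total delay along the path: 11 + 8 weeks = 19 weeks = 133 days.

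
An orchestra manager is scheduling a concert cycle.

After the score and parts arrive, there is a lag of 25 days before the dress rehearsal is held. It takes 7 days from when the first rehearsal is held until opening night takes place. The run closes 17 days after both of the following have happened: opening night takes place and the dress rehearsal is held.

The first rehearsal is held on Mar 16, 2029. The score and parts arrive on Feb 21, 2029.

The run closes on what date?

Apr 9, 2029

The first rehearsal is held: Mar 16, 2029.
Opening night takes place: Mar 16, 2029 + 7 days = Mar 23, 2029.
The score and parts arrive: Feb 21, 2029.
The dress rehearsal is held: Feb 21, 2029 + 25 days = Mar 18, 2029.
Both prerequisites met — opening night takes place (Mar 23, 2029), the dress rehearsal is held (Mar 18, 2029); the later is Mar 23, 2029.
The run closes: Mar 23, 2029 + 17 days = Apr 9, 2029.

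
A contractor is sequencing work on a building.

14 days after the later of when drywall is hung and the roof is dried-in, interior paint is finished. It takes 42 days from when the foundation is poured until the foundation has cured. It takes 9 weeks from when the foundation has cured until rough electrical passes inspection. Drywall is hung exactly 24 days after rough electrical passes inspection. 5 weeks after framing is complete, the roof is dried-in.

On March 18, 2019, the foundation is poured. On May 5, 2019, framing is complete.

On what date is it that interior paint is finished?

August 8, 2019

The foundation is poured: Mar 18, 2019.
The foundation has cured: Mar 18, 2019 + 42 days = Apr 29, 2019.
Rough electrical passes inspection: Apr 29, 2019 + 9 weeks = Jul 1, 2019.
Drywall is hung: Jul 1, 2019 + 24 days = Jul 25, 2019.
Framing is complete: May 5, 2019.
The roof is dried-in: May 5, 2019 + 5 weeks = Jun 9, 2019.
Both prerequisites met — drywall is hung (Jul 25, 2019), the roof is dried-in (Jun 9, 2019); the later is Jul 25, 2019.
Interior paint is finished: Jul 25, 2019 + 14 days = Aug 8, 2019.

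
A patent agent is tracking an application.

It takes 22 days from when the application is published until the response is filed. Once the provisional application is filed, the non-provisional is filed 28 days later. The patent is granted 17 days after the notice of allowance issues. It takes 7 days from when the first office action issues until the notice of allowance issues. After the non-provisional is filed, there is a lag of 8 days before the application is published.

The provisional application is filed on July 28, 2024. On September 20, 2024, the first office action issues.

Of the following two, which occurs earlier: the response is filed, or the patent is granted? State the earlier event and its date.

The response is filed — September 24, 2024

The provisional application is filed: Jul 28, 2024.
The non-provisional is filed: Jul 28, 2024 + 28 days = Aug 25, 2024.
The application is published: Aug 25, 2024 + 8 days = Sep 2, 2024.
The response is filed: Sep 2, 2024 + 22 days = Sep 24, 2024.
The first office action issues: Sep 20, 2024.
The notice of allowance issues: Sep 20, 2024 + 7 days = Sep 27, 2024.
The patent is granted: Sep 27, 2024 + 17 days = Oct 14, 2024.
Comparing: the response is filed on Sep 24, 2024 vs the patent is granted on Oct 14, 2024. Earlier: the response is filed.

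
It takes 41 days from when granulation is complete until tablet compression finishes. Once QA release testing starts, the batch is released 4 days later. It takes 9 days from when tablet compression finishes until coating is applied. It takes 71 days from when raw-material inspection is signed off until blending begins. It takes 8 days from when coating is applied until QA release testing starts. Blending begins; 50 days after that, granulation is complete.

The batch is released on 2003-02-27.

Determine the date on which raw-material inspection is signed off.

The batch is released: Feb 27, 2003.
QA release testing starts: Feb 27, 2003 − 4 days = Feb 23, 2003.
Coating is applied: Feb 23, 2003 − 8 days = Feb 15, 2003.
Tablet compression finishes: Feb 15, 2003 − 9 days = Feb 6, 2003.
Granulation is complete: Feb 6, 2003 − 41 days = Dec 27, 2002.
Blending begins: Dec 27, 2002 − 50 days = Nov 7, 2002.
Raw-material inspection is signed off: Nov 7, 2002 − 71 days = Aug 28, 2002.

2002-08-28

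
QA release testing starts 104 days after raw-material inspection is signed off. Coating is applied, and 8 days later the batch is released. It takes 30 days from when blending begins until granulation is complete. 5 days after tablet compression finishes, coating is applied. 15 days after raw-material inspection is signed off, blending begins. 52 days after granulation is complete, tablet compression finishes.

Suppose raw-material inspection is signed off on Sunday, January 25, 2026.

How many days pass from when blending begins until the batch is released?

95 days

Causal path: blending begins → granulation is complete → tablet compression finishes → coating is applied → the batch is released.
Total delay along the path: 30 + 52 + 5 + 8 = 95 days.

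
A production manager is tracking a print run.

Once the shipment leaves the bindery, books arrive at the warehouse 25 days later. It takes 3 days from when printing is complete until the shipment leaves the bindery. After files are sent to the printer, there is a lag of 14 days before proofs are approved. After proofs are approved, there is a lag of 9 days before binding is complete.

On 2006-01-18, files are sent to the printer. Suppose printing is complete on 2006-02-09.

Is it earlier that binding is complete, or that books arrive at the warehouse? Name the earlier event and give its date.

Binding is complete — 2006-02-10

Files are sent to the printer: Jan 18, 2006.
Proofs are approved: Jan 18, 2006 + 14 days = Feb 1, 2006.
Binding is complete: Feb 1, 2006 + 9 days = Feb 10, 2006.
Printing is complete: Feb 9, 2006.
The shipment leaves the bindery: Feb 9, 2006 + 3 days = Feb 12, 2006.
Books arrive at the warehouse: Feb 12, 2006 + 25 days = Mar 9, 2006.
Comparing: binding is complete on Feb 10, 2006 vs books arrive at the warehouse on Mar 9, 2006. Earlier: binding is complete.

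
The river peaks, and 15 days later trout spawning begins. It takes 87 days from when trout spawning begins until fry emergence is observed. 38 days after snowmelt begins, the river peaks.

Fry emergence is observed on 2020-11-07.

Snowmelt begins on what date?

Fry emergence is observed: Nov 7, 2020.
Trout spawning begins: Nov 7, 2020 − 87 days = Aug 12, 2020.
The river peaks: Aug 12, 2020 − 15 days = Jul 28, 2020.
Snowmelt begins: Jul 28, 2020 − 38 days = Jun 20, 2020.

2020-06-20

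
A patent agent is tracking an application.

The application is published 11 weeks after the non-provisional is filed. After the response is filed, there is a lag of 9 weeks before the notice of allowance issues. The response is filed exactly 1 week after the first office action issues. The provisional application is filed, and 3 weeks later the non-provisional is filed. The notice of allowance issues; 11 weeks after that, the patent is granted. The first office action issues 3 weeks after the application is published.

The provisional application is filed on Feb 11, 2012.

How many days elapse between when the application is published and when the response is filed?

Causal path: the application is published → the first office action issues → the response is filed.
Total delay along the path: 3 + 1 weeks = 4 weeks = 28 days.

28 days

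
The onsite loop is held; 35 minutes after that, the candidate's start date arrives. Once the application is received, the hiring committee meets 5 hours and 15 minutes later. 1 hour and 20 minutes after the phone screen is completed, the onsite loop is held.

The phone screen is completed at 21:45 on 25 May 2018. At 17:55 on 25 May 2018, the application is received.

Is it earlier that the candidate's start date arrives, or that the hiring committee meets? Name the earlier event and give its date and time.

The hiring committee meets — 23:10 on 25 May 2018

The phone screen is completed: 21:45 May 25, 2018.
The onsite loop is held: 21:45 May 25, 2018 + 1h20m = 23:05 May 25, 2018.
The candidate's start date arrives: 23:05 May 25, 2018 + 35m = 23:40 May 25, 2018.
The application is received: 17:55 May 25, 2018.
The hiring committee meets: 17:55 May 25, 2018 + 5h15m = 23:10 May 25, 2018.
Comparing: the candidate's start date arrives at 23:40 May 25, 2018 vs the hiring committee meets at 23:10 May 25, 2018. Earlier: the hiring committee meets.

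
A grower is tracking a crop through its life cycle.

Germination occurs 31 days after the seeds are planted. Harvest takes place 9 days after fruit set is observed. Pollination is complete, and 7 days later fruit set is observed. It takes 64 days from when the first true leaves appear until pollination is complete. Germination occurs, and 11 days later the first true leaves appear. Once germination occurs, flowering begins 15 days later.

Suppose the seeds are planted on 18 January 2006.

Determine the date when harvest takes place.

The seeds are planted: Jan 18, 2006.
Germination occurs: Jan 18, 2006 + 31 days = Feb 18, 2006.
The first true leaves appear: Feb 18, 2006 + 11 days = Mar 1, 2006.
Pollination is complete: Mar 1, 2006 + 64 days = May 4, 2006.
Fruit set is observed: May 4, 2006 + 7 days = May 11, 2006.
Harvest takes place: May 11, 2006 + 9 days = May 20, 2006.

20 May 2006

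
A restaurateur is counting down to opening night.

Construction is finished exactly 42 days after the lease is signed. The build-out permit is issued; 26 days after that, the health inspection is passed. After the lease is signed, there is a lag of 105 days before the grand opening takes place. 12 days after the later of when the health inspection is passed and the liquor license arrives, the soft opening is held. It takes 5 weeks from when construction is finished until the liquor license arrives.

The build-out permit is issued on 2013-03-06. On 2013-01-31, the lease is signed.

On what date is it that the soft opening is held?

The build-out permit is issued: Mar 6, 2013.
The health inspection is passed: Mar 6, 2013 + 26 days = Apr 1, 2013.
The lease is signed: Jan 31, 2013.
Construction is finished: Jan 31, 2013 + 42 days = Mar 14, 2013.
The liquor license arrives: Mar 14, 2013 + 5 weeks = Apr 18, 2013.
Both prerequisites met — the health inspection is passed (Apr 1, 2013), the liquor license arrives (Apr 18, 2013); the later is Apr 18, 2013.
The soft opening is held: Apr 18, 2013 + 12 days = Apr 30, 2013.

2013-04-30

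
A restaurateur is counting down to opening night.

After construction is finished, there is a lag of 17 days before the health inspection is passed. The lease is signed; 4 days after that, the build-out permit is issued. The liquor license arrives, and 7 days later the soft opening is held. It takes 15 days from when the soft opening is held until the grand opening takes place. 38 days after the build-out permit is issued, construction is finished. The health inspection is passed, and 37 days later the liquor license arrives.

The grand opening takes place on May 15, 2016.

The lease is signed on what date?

The grand opening takes place: May 15, 2016.
The soft opening is held: May 15, 2016 − 15 days = Apr 30, 2016.
The liquor license arrives: Apr 30, 2016 − 7 days = Apr 23, 2016.
The health inspection is passed: Apr 23, 2016 − 37 days = Mar 17, 2016.
Construction is finished: Mar 17, 2016 − 17 days = Feb 29, 2016.
The build-out permit is issued: Feb 29, 2016 − 38 days = Jan 22, 2016.
The lease is signed: Jan 22, 2016 − 4 days = Jan 18, 2016.

Jan 18, 2016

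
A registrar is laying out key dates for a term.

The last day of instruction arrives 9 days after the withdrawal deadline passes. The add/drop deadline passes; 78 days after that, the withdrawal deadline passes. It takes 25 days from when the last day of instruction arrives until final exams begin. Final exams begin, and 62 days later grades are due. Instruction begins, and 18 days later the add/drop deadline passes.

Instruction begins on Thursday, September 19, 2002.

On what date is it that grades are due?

Instruction begins: Sep 19, 2002.
The add/drop deadline passes: Sep 19, 2002 + 18 days = Oct 7, 2002.
The withdrawal deadline passes: Oct 7, 2002 + 78 days = Dec 24, 2002.
The last day of instruction arrives: Dec 24, 2002 + 9 days = Jan 2, 2003.
Final exams begin: Jan 2, 2003 + 25 days = Jan 27, 2003.
Grades are due: Jan 27, 2003 + 62 days = Mar 30, 2003.

Sunday, March 30, 2003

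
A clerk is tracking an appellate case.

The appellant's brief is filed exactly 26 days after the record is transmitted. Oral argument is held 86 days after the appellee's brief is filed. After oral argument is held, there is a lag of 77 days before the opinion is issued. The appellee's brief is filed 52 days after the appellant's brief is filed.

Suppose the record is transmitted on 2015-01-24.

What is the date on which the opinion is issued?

The record is transmitted: Jan 24, 2015.
The appellant's brief is filed: Jan 24, 2015 + 26 days = Feb 19, 2015.
The appellee's brief is filed: Feb 19, 2015 + 52 days = Apr 12, 2015.
Oral argument is held: Apr 12, 2015 + 86 days = Jul 7, 2015.
The opinion is issued: Jul 7, 2015 + 77 days = Sep 22, 2015.

2015-09-22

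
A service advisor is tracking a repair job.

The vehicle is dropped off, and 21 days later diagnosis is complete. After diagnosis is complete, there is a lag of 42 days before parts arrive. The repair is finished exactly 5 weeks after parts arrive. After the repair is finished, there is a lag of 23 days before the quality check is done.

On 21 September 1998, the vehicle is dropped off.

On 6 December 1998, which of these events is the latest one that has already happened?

The vehicle is dropped off: Sep 21, 1998.
Diagnosis is complete: Sep 21, 1998 + 21 days = Oct 12, 1998.
Parts arrive: Oct 12, 1998 + 42 days = Nov 23, 1998.
The repair is finished: Nov 23, 1998 + 5 weeks = Dec 28, 1998.
The quality check is done: Dec 28, 1998 + 23 days = Jan 20, 1999.
Dec 6, 1998 falls between when parts arrive (Nov 23, 1998) and when the repair is finished (Dec 28, 1998).

Parts arrive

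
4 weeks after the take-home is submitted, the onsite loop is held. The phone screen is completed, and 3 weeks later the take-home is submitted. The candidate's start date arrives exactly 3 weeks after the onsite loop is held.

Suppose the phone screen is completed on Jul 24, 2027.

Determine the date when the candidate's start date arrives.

Oct 2, 2027

The phone screen is completed: Jul 24, 2027.
The take-home is submitted: Jul 24, 2027 + 3 weeks = Aug 14, 2027.
The onsite loop is held: Aug 14, 2027 + 4 weeks = Sep 11, 2027.
The candidate's start date arrives: Sep 11, 2027 + 3 weeks = Oct 2, 2027.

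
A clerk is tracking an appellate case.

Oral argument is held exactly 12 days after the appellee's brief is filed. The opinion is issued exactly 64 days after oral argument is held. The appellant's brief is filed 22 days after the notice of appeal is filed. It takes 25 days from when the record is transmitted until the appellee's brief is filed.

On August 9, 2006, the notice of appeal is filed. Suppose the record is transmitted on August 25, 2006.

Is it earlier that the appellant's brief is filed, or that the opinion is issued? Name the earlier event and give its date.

The appellant's brief is filed — August 31, 2006

The notice of appeal is filed: Aug 9, 2006.
The appellant's brief is filed: Aug 9, 2006 + 22 days = Aug 31, 2006.
The record is transmitted: Aug 25, 2006.
The appellee's brief is filed: Aug 25, 2006 + 25 days = Sep 19, 2006.
Oral argument is held: Sep 19, 2006 + 12 days = Oct 1, 2006.
The opinion is issued: Oct 1, 2006 + 64 days = Dec 4, 2006.
Comparing: the appellant's brief is filed on Aug 31, 2006 vs the opinion is issued on Dec 4, 2006. Earlier: the appellant's brief is filed.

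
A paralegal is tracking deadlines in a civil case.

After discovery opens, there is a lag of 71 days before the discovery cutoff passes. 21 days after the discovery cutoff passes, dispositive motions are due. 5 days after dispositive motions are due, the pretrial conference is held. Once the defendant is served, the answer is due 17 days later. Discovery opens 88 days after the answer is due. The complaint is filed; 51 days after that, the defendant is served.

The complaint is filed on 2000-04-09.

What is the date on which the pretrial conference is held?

The complaint is filed: Apr 9, 2000.
The defendant is served: Apr 9, 2000 + 51 days = May 30, 2000.
The answer is due: May 30, 2000 + 17 days = Jun 16, 2000.
Discovery opens: Jun 16, 2000 + 88 days = Sep 12, 2000.
The discovery cutoff passes: Sep 12, 2000 + 71 days = Nov 22, 2000.
Dispositive motions are due: Nov 22, 2000 + 21 days = Dec 13, 2000.
The pretrial conference is held: Dec 13, 2000 + 5 days = Dec 18, 2000.

2000-12-18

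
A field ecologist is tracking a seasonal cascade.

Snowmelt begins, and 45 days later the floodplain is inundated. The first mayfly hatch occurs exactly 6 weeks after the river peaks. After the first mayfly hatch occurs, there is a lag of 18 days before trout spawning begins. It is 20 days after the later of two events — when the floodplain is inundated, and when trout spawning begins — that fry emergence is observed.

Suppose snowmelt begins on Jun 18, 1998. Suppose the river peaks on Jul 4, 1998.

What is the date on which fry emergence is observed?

Snowmelt begins: Jun 18, 1998.
The floodplain is inundated: Jun 18, 1998 + 45 days = Aug 2, 1998.
The river peaks: Jul 4, 1998.
The first mayfly hatch occurs: Jul 4, 1998 + 6 weeks = Aug 15, 1998.
Trout spawning begins: Aug 15, 1998 + 18 days = Sep 2, 1998.
Both prerequisites met — the floodplain is inundated (Aug 2, 1998), trout spawning begins (Sep 2, 1998); the later is Sep 2, 1998.
Fry emergence is observed: Sep 2, 1998 + 20 days = Sep 22, 1998.

Sep 22, 1998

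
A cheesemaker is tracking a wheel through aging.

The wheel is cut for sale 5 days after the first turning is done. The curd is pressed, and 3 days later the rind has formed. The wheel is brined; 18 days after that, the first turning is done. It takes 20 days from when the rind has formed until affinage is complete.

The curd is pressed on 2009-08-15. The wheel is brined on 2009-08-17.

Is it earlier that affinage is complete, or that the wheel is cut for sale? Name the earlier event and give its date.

Affinage is complete — 2009-09-07

The curd is pressed: Aug 15, 2009.
The rind has formed: Aug 15, 2009 + 3 days = Aug 18, 2009.
Affinage is complete: Aug 18, 2009 + 20 days = Sep 7, 2009.
The wheel is brined: Aug 17, 2009.
The first turning is done: Aug 17, 2009 + 18 days = Sep 4, 2009.
The wheel is cut for sale: Sep 4, 2009 + 5 days = Sep 9, 2009.
Comparing: affinage is complete on Sep 7, 2009 vs the wheel is cut for sale on Sep 9, 2009. Earlier: affinage is complete.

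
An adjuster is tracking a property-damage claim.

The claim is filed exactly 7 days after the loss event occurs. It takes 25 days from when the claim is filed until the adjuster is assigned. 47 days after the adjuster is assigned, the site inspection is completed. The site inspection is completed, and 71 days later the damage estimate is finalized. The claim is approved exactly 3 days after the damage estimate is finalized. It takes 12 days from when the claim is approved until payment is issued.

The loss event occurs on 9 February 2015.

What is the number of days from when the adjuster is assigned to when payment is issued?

Causal path: the adjuster is assigned → the site inspection is completed → the damage estimate is finalized → the claim is approved → payment is issued.
Total delay along the path: 47 + 71 + 3 + 12 = 133 days.

133 days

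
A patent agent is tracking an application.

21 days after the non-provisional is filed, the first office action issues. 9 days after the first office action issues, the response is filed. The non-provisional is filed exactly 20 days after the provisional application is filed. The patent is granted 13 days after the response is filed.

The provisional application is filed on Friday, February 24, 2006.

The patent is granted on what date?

Friday, April 28, 2006

The provisional application is filed: Feb 24, 2006.
The non-provisional is filed: Feb 24, 2006 + 20 days = Mar 16, 2006.
The first office action issues: Mar 16, 2006 + 21 days = Apr 6, 2006.
The response is filed: Apr 6, 2006 + 9 days = Apr 15, 2006.
The patent is granted: Apr 15, 2006 + 13 days = Apr 28, 2006.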